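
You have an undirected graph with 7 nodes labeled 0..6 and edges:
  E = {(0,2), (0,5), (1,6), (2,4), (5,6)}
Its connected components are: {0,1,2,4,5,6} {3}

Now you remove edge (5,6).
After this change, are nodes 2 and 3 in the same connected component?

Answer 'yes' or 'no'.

Initial components: {0,1,2,4,5,6} {3}
Removing edge (5,6): it was a bridge — component count 2 -> 3.
New components: {0,2,4,5} {1,6} {3}
Are 2 and 3 in the same component? no

Answer: no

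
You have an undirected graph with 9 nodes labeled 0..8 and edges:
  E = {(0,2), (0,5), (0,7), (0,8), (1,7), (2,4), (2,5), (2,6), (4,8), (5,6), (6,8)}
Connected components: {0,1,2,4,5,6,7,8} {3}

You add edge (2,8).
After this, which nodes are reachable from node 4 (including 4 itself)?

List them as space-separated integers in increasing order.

Before: nodes reachable from 4: {0,1,2,4,5,6,7,8}
Adding (2,8): both endpoints already in same component. Reachability from 4 unchanged.
After: nodes reachable from 4: {0,1,2,4,5,6,7,8}

Answer: 0 1 2 4 5 6 7 8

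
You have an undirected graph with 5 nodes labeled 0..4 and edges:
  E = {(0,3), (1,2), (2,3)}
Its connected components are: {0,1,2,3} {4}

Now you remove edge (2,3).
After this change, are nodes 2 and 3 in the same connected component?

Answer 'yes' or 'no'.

Initial components: {0,1,2,3} {4}
Removing edge (2,3): it was a bridge — component count 2 -> 3.
New components: {0,3} {1,2} {4}
Are 2 and 3 in the same component? no

Answer: no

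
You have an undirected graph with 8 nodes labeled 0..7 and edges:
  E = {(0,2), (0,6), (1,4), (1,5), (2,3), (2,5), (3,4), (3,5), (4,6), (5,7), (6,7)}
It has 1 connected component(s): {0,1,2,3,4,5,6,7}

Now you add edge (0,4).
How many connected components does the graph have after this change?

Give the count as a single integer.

Answer: 1

Derivation:
Initial component count: 1
Add (0,4): endpoints already in same component. Count unchanged: 1.
New component count: 1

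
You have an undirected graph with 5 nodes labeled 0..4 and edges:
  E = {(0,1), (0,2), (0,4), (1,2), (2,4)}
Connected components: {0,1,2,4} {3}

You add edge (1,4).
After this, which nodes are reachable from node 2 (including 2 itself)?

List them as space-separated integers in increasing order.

Before: nodes reachable from 2: {0,1,2,4}
Adding (1,4): both endpoints already in same component. Reachability from 2 unchanged.
After: nodes reachable from 2: {0,1,2,4}

Answer: 0 1 2 4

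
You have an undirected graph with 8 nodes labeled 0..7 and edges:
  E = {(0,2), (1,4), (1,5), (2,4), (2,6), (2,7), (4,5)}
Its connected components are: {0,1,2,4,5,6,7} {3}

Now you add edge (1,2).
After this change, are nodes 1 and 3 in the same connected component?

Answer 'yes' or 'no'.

Answer: no

Derivation:
Initial components: {0,1,2,4,5,6,7} {3}
Adding edge (1,2): both already in same component {0,1,2,4,5,6,7}. No change.
New components: {0,1,2,4,5,6,7} {3}
Are 1 and 3 in the same component? no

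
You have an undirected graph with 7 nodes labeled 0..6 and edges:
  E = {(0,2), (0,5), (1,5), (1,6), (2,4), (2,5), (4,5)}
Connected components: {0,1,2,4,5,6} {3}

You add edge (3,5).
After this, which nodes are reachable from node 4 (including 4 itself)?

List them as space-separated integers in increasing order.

Answer: 0 1 2 3 4 5 6

Derivation:
Before: nodes reachable from 4: {0,1,2,4,5,6}
Adding (3,5): merges 4's component with another. Reachability grows.
After: nodes reachable from 4: {0,1,2,3,4,5,6}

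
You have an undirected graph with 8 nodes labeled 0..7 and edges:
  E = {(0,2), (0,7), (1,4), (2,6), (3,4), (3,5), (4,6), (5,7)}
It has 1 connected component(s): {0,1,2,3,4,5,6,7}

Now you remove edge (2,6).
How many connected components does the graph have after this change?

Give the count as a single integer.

Initial component count: 1
Remove (2,6): not a bridge. Count unchanged: 1.
  After removal, components: {0,1,2,3,4,5,6,7}
New component count: 1

Answer: 1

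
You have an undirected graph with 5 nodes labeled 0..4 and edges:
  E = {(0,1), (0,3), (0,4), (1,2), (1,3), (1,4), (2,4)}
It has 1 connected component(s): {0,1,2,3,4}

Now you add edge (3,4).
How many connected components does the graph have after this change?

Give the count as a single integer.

Answer: 1

Derivation:
Initial component count: 1
Add (3,4): endpoints already in same component. Count unchanged: 1.
New component count: 1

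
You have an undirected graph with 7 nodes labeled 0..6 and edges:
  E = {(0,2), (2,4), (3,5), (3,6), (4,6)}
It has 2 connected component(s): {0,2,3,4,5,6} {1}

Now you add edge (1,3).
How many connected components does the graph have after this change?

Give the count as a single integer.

Answer: 1

Derivation:
Initial component count: 2
Add (1,3): merges two components. Count decreases: 2 -> 1.
New component count: 1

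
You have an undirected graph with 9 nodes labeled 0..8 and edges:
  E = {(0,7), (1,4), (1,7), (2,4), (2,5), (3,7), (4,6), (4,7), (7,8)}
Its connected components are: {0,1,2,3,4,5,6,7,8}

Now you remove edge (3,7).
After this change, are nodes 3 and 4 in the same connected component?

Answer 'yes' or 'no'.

Initial components: {0,1,2,3,4,5,6,7,8}
Removing edge (3,7): it was a bridge — component count 1 -> 2.
New components: {0,1,2,4,5,6,7,8} {3}
Are 3 and 4 in the same component? no

Answer: no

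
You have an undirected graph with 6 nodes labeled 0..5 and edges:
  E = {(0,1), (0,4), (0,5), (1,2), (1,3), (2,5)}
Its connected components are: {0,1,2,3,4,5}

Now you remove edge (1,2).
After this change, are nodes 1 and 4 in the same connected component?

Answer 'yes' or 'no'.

Answer: yes

Derivation:
Initial components: {0,1,2,3,4,5}
Removing edge (1,2): not a bridge — component count unchanged at 1.
New components: {0,1,2,3,4,5}
Are 1 and 4 in the same component? yes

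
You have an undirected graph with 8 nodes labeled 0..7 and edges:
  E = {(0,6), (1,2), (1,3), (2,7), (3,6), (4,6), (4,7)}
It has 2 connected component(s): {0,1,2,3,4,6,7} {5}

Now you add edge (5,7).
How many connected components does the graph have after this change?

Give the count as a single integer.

Initial component count: 2
Add (5,7): merges two components. Count decreases: 2 -> 1.
New component count: 1

Answer: 1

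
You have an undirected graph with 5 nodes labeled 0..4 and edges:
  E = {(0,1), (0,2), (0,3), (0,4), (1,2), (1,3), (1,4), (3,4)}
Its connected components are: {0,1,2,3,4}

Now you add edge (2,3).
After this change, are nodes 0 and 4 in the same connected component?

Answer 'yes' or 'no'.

Answer: yes

Derivation:
Initial components: {0,1,2,3,4}
Adding edge (2,3): both already in same component {0,1,2,3,4}. No change.
New components: {0,1,2,3,4}
Are 0 and 4 in the same component? yes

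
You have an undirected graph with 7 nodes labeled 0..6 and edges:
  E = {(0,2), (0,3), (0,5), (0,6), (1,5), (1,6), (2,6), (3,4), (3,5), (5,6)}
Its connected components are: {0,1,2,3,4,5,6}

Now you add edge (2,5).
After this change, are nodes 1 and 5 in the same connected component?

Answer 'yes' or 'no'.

Answer: yes

Derivation:
Initial components: {0,1,2,3,4,5,6}
Adding edge (2,5): both already in same component {0,1,2,3,4,5,6}. No change.
New components: {0,1,2,3,4,5,6}
Are 1 and 5 in the same component? yes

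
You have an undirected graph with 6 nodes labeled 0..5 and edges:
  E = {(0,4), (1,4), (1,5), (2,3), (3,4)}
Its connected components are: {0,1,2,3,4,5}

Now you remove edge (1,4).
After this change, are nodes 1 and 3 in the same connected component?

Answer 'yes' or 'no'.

Initial components: {0,1,2,3,4,5}
Removing edge (1,4): it was a bridge — component count 1 -> 2.
New components: {0,2,3,4} {1,5}
Are 1 and 3 in the same component? no

Answer: no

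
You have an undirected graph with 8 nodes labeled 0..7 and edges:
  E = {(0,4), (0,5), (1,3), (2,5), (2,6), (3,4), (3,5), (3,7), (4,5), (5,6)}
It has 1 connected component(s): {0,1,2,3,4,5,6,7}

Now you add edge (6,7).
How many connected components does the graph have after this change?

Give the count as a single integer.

Initial component count: 1
Add (6,7): endpoints already in same component. Count unchanged: 1.
New component count: 1

Answer: 1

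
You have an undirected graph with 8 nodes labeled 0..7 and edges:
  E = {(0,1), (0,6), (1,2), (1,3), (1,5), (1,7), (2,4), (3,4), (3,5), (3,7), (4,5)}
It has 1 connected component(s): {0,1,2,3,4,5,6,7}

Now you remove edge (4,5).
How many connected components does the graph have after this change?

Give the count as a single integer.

Initial component count: 1
Remove (4,5): not a bridge. Count unchanged: 1.
  After removal, components: {0,1,2,3,4,5,6,7}
New component count: 1

Answer: 1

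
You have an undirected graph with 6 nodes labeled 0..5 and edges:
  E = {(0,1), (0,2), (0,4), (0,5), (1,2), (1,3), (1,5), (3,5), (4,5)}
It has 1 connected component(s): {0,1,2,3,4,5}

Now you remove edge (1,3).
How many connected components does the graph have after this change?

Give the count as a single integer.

Answer: 1

Derivation:
Initial component count: 1
Remove (1,3): not a bridge. Count unchanged: 1.
  After removal, components: {0,1,2,3,4,5}
New component count: 1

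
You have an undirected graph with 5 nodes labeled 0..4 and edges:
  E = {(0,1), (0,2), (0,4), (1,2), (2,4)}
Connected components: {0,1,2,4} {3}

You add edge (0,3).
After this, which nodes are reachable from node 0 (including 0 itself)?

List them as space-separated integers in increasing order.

Answer: 0 1 2 3 4

Derivation:
Before: nodes reachable from 0: {0,1,2,4}
Adding (0,3): merges 0's component with another. Reachability grows.
After: nodes reachable from 0: {0,1,2,3,4}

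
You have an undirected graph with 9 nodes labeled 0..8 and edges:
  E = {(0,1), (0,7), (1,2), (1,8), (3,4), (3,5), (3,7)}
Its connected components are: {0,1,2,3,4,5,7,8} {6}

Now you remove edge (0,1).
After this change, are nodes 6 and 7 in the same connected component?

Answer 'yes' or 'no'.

Answer: no

Derivation:
Initial components: {0,1,2,3,4,5,7,8} {6}
Removing edge (0,1): it was a bridge — component count 2 -> 3.
New components: {0,3,4,5,7} {1,2,8} {6}
Are 6 and 7 in the same component? no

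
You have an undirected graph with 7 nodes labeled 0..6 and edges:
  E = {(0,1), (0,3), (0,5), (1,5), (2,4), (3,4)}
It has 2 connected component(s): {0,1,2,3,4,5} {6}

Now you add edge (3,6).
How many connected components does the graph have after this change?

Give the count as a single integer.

Initial component count: 2
Add (3,6): merges two components. Count decreases: 2 -> 1.
New component count: 1

Answer: 1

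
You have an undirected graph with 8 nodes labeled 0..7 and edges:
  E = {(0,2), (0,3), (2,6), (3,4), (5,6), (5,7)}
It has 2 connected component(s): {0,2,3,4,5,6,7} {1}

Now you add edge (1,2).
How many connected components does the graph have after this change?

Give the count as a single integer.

Initial component count: 2
Add (1,2): merges two components. Count decreases: 2 -> 1.
New component count: 1

Answer: 1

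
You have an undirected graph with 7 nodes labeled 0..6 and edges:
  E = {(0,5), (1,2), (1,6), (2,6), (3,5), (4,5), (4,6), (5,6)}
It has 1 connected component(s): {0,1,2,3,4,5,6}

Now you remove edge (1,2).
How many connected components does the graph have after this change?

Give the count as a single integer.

Initial component count: 1
Remove (1,2): not a bridge. Count unchanged: 1.
  After removal, components: {0,1,2,3,4,5,6}
New component count: 1

Answer: 1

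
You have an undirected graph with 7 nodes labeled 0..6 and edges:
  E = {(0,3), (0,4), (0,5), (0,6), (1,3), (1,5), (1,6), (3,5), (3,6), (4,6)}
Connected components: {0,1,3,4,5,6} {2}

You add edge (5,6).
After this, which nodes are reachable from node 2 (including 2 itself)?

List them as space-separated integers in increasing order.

Before: nodes reachable from 2: {2}
Adding (5,6): both endpoints already in same component. Reachability from 2 unchanged.
After: nodes reachable from 2: {2}

Answer: 2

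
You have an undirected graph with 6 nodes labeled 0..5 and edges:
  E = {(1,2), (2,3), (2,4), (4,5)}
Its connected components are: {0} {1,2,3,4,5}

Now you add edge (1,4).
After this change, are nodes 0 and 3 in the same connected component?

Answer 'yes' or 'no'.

Answer: no

Derivation:
Initial components: {0} {1,2,3,4,5}
Adding edge (1,4): both already in same component {1,2,3,4,5}. No change.
New components: {0} {1,2,3,4,5}
Are 0 and 3 in the same component? no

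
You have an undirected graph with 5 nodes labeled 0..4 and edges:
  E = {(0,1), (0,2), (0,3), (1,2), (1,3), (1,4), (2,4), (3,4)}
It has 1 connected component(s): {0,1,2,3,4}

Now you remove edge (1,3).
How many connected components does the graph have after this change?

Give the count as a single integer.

Answer: 1

Derivation:
Initial component count: 1
Remove (1,3): not a bridge. Count unchanged: 1.
  After removal, components: {0,1,2,3,4}
New component count: 1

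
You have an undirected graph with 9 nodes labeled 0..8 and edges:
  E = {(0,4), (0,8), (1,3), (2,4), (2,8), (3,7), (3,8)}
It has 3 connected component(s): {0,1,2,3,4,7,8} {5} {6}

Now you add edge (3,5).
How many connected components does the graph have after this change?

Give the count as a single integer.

Answer: 2

Derivation:
Initial component count: 3
Add (3,5): merges two components. Count decreases: 3 -> 2.
New component count: 2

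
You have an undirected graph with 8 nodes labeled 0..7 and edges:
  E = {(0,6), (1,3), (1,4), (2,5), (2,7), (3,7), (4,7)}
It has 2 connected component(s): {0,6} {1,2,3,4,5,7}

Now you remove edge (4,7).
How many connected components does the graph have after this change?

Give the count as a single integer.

Initial component count: 2
Remove (4,7): not a bridge. Count unchanged: 2.
  After removal, components: {0,6} {1,2,3,4,5,7}
New component count: 2

Answer: 2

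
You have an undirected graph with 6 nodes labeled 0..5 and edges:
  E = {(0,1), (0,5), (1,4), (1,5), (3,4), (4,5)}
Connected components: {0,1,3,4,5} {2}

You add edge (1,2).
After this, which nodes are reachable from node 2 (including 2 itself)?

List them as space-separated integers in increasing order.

Answer: 0 1 2 3 4 5

Derivation:
Before: nodes reachable from 2: {2}
Adding (1,2): merges 2's component with another. Reachability grows.
After: nodes reachable from 2: {0,1,2,3,4,5}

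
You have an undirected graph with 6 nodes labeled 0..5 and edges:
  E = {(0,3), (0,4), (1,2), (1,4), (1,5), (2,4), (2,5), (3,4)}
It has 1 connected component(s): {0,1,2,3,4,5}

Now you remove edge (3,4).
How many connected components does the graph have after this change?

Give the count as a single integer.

Answer: 1

Derivation:
Initial component count: 1
Remove (3,4): not a bridge. Count unchanged: 1.
  After removal, components: {0,1,2,3,4,5}
New component count: 1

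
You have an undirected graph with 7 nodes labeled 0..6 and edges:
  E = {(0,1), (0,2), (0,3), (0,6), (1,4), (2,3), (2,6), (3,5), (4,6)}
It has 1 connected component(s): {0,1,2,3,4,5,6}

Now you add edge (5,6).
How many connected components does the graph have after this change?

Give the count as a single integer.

Answer: 1

Derivation:
Initial component count: 1
Add (5,6): endpoints already in same component. Count unchanged: 1.
New component count: 1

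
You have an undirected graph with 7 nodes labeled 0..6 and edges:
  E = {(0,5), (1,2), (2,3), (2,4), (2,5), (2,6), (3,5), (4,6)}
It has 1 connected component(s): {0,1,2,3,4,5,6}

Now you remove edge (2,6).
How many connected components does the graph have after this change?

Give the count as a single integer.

Answer: 1

Derivation:
Initial component count: 1
Remove (2,6): not a bridge. Count unchanged: 1.
  After removal, components: {0,1,2,3,4,5,6}
New component count: 1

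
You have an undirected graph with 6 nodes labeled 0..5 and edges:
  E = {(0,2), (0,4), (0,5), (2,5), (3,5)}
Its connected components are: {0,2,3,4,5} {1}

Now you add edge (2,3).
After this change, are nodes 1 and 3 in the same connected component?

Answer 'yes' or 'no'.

Answer: no

Derivation:
Initial components: {0,2,3,4,5} {1}
Adding edge (2,3): both already in same component {0,2,3,4,5}. No change.
New components: {0,2,3,4,5} {1}
Are 1 and 3 in the same component? no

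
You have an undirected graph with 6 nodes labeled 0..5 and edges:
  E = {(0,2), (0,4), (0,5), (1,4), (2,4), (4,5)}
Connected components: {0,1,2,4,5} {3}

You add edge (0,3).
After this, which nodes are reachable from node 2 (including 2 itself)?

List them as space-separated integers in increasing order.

Before: nodes reachable from 2: {0,1,2,4,5}
Adding (0,3): merges 2's component with another. Reachability grows.
After: nodes reachable from 2: {0,1,2,3,4,5}

Answer: 0 1 2 3 4 5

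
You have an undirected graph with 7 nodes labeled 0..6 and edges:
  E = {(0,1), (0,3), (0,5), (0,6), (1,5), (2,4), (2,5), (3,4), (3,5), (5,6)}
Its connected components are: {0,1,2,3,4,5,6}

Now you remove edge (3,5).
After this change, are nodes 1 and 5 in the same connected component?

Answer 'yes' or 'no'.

Answer: yes

Derivation:
Initial components: {0,1,2,3,4,5,6}
Removing edge (3,5): not a bridge — component count unchanged at 1.
New components: {0,1,2,3,4,5,6}
Are 1 and 5 in the same component? yes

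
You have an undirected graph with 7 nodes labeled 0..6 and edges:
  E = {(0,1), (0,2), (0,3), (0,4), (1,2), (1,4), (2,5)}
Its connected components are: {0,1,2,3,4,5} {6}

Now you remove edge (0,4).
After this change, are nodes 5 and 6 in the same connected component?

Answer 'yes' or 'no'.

Answer: no

Derivation:
Initial components: {0,1,2,3,4,5} {6}
Removing edge (0,4): not a bridge — component count unchanged at 2.
New components: {0,1,2,3,4,5} {6}
Are 5 and 6 in the same component? no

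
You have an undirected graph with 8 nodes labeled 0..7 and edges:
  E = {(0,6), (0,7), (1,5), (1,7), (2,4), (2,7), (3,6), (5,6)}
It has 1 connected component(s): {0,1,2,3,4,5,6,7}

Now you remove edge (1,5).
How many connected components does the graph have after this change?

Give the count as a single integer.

Answer: 1

Derivation:
Initial component count: 1
Remove (1,5): not a bridge. Count unchanged: 1.
  After removal, components: {0,1,2,3,4,5,6,7}
New component count: 1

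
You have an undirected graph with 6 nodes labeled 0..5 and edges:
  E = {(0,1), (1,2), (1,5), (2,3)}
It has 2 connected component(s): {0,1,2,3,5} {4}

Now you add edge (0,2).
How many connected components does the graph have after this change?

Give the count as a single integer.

Initial component count: 2
Add (0,2): endpoints already in same component. Count unchanged: 2.
New component count: 2

Answer: 2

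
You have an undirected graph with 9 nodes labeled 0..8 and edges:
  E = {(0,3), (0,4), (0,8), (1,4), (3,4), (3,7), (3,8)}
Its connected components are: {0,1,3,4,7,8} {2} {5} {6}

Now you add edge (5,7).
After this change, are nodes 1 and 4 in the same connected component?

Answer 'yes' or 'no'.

Answer: yes

Derivation:
Initial components: {0,1,3,4,7,8} {2} {5} {6}
Adding edge (5,7): merges {5} and {0,1,3,4,7,8}.
New components: {0,1,3,4,5,7,8} {2} {6}
Are 1 and 4 in the same component? yes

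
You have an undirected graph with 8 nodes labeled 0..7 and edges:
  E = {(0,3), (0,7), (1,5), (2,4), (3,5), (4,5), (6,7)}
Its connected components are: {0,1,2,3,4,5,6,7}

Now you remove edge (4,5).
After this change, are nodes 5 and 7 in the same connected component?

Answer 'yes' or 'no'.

Initial components: {0,1,2,3,4,5,6,7}
Removing edge (4,5): it was a bridge — component count 1 -> 2.
New components: {0,1,3,5,6,7} {2,4}
Are 5 and 7 in the same component? yes

Answer: yes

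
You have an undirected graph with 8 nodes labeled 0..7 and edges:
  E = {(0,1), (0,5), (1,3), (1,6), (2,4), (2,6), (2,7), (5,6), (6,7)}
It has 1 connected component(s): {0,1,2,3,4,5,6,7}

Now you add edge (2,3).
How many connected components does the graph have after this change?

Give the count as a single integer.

Answer: 1

Derivation:
Initial component count: 1
Add (2,3): endpoints already in same component. Count unchanged: 1.
New component count: 1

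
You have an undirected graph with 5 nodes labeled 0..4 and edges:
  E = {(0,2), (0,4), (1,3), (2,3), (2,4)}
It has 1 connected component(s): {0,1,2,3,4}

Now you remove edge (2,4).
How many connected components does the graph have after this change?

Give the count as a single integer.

Answer: 1

Derivation:
Initial component count: 1
Remove (2,4): not a bridge. Count unchanged: 1.
  After removal, components: {0,1,2,3,4}
New component count: 1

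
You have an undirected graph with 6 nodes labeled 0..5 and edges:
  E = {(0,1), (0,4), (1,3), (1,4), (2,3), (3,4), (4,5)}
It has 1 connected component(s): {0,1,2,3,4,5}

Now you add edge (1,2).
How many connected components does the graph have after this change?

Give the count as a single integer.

Answer: 1

Derivation:
Initial component count: 1
Add (1,2): endpoints already in same component. Count unchanged: 1.
New component count: 1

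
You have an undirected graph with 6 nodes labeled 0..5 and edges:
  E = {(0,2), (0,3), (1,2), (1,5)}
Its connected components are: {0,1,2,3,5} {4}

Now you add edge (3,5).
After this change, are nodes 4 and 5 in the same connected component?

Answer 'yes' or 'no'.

Initial components: {0,1,2,3,5} {4}
Adding edge (3,5): both already in same component {0,1,2,3,5}. No change.
New components: {0,1,2,3,5} {4}
Are 4 and 5 in the same component? no

Answer: no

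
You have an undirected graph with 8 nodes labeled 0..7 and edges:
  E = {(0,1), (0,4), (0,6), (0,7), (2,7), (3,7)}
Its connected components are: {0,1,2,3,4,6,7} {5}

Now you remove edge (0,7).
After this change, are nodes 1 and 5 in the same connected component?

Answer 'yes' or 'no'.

Answer: no

Derivation:
Initial components: {0,1,2,3,4,6,7} {5}
Removing edge (0,7): it was a bridge — component count 2 -> 3.
New components: {0,1,4,6} {2,3,7} {5}
Are 1 and 5 in the same component? no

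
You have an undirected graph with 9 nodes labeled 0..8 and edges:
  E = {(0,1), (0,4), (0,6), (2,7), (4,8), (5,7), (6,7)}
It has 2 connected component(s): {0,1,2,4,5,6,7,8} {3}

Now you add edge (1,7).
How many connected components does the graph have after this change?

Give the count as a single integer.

Answer: 2

Derivation:
Initial component count: 2
Add (1,7): endpoints already in same component. Count unchanged: 2.
New component count: 2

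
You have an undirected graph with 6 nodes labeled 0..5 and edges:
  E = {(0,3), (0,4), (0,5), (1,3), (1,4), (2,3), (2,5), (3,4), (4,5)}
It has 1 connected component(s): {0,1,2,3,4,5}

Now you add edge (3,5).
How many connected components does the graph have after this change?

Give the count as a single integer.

Answer: 1

Derivation:
Initial component count: 1
Add (3,5): endpoints already in same component. Count unchanged: 1.
New component count: 1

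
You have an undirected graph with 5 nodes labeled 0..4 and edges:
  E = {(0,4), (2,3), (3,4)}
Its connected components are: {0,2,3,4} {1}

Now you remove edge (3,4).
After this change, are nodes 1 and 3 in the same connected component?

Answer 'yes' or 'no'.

Initial components: {0,2,3,4} {1}
Removing edge (3,4): it was a bridge — component count 2 -> 3.
New components: {0,4} {1} {2,3}
Are 1 and 3 in the same component? no

Answer: no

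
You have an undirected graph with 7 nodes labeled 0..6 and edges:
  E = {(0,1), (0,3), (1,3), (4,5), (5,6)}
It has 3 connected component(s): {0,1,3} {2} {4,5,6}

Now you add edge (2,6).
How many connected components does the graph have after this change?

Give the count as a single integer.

Initial component count: 3
Add (2,6): merges two components. Count decreases: 3 -> 2.
New component count: 2

Answer: 2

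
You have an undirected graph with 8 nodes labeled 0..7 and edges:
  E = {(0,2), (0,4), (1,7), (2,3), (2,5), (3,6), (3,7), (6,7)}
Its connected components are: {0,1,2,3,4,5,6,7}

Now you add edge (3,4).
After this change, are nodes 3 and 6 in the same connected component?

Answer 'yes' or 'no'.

Answer: yes

Derivation:
Initial components: {0,1,2,3,4,5,6,7}
Adding edge (3,4): both already in same component {0,1,2,3,4,5,6,7}. No change.
New components: {0,1,2,3,4,5,6,7}
Are 3 and 6 in the same component? yes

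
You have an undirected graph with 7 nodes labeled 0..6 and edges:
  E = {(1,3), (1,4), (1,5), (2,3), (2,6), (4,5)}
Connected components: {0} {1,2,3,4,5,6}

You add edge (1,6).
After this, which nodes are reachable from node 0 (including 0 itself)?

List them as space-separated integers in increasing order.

Before: nodes reachable from 0: {0}
Adding (1,6): both endpoints already in same component. Reachability from 0 unchanged.
After: nodes reachable from 0: {0}

Answer: 0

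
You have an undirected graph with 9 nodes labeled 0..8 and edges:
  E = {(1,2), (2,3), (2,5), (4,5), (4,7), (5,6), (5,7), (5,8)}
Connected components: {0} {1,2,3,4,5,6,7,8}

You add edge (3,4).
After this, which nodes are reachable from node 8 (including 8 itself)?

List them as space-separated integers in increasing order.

Before: nodes reachable from 8: {1,2,3,4,5,6,7,8}
Adding (3,4): both endpoints already in same component. Reachability from 8 unchanged.
After: nodes reachable from 8: {1,2,3,4,5,6,7,8}

Answer: 1 2 3 4 5 6 7 8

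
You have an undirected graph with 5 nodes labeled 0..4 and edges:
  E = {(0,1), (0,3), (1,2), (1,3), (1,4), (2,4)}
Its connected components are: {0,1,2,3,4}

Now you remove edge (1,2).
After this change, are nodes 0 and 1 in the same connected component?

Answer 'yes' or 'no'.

Answer: yes

Derivation:
Initial components: {0,1,2,3,4}
Removing edge (1,2): not a bridge — component count unchanged at 1.
New components: {0,1,2,3,4}
Are 0 and 1 in the same component? yes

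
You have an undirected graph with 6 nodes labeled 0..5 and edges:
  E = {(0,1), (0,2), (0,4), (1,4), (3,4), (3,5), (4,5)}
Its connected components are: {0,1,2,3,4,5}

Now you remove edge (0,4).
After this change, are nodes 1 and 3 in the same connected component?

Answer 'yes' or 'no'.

Answer: yes

Derivation:
Initial components: {0,1,2,3,4,5}
Removing edge (0,4): not a bridge — component count unchanged at 1.
New components: {0,1,2,3,4,5}
Are 1 and 3 in the same component? yes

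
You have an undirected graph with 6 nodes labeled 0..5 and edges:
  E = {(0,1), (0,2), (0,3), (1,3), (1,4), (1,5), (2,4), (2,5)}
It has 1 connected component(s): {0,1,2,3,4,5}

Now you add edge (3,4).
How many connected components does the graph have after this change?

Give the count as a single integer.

Initial component count: 1
Add (3,4): endpoints already in same component. Count unchanged: 1.
New component count: 1

Answer: 1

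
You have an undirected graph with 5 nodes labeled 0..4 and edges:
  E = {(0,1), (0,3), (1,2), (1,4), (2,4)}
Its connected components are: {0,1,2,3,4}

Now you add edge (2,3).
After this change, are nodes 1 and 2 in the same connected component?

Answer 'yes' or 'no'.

Initial components: {0,1,2,3,4}
Adding edge (2,3): both already in same component {0,1,2,3,4}. No change.
New components: {0,1,2,3,4}
Are 1 and 2 in the same component? yes

Answer: yes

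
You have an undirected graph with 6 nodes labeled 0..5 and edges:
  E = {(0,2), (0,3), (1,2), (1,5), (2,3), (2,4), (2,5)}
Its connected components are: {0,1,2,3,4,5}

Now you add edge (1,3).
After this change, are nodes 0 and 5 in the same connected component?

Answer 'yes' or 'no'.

Answer: yes

Derivation:
Initial components: {0,1,2,3,4,5}
Adding edge (1,3): both already in same component {0,1,2,3,4,5}. No change.
New components: {0,1,2,3,4,5}
Are 0 and 5 in the same component? yes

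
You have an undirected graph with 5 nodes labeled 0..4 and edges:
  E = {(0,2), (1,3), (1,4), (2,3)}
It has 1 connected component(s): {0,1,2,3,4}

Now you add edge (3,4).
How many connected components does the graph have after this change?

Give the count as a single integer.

Initial component count: 1
Add (3,4): endpoints already in same component. Count unchanged: 1.
New component count: 1

Answer: 1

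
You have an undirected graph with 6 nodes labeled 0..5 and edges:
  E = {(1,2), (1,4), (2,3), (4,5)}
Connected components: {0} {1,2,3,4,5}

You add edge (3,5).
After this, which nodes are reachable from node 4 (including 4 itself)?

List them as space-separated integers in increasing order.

Answer: 1 2 3 4 5

Derivation:
Before: nodes reachable from 4: {1,2,3,4,5}
Adding (3,5): both endpoints already in same component. Reachability from 4 unchanged.
After: nodes reachable from 4: {1,2,3,4,5}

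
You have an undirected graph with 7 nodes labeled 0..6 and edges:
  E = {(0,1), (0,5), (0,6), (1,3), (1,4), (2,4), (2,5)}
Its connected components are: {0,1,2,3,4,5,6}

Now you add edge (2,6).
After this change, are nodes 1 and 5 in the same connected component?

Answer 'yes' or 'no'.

Answer: yes

Derivation:
Initial components: {0,1,2,3,4,5,6}
Adding edge (2,6): both already in same component {0,1,2,3,4,5,6}. No change.
New components: {0,1,2,3,4,5,6}
Are 1 and 5 in the same component? yes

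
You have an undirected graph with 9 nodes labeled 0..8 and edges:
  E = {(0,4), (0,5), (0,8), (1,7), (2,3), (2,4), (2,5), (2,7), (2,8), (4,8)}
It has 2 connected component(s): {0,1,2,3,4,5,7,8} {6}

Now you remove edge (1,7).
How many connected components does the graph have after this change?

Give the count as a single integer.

Initial component count: 2
Remove (1,7): it was a bridge. Count increases: 2 -> 3.
  After removal, components: {0,2,3,4,5,7,8} {1} {6}
New component count: 3

Answer: 3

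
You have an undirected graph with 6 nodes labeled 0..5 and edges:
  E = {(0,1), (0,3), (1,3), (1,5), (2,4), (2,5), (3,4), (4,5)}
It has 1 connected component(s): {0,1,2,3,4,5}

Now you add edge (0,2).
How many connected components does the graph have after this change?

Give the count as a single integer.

Answer: 1

Derivation:
Initial component count: 1
Add (0,2): endpoints already in same component. Count unchanged: 1.
New component count: 1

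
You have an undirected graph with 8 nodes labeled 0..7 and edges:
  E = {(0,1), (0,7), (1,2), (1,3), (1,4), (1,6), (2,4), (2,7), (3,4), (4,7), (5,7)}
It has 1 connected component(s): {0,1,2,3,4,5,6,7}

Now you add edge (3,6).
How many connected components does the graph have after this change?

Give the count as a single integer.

Answer: 1

Derivation:
Initial component count: 1
Add (3,6): endpoints already in same component. Count unchanged: 1.
New component count: 1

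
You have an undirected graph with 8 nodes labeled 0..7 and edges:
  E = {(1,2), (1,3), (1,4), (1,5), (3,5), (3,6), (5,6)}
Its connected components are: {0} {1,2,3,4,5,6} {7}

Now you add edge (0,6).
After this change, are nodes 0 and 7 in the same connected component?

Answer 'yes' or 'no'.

Initial components: {0} {1,2,3,4,5,6} {7}
Adding edge (0,6): merges {0} and {1,2,3,4,5,6}.
New components: {0,1,2,3,4,5,6} {7}
Are 0 and 7 in the same component? no

Answer: no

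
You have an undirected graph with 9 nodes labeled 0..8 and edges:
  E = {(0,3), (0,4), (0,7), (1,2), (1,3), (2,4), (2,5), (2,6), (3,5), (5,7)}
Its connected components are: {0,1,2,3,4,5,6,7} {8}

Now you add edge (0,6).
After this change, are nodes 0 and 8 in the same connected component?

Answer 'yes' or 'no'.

Initial components: {0,1,2,3,4,5,6,7} {8}
Adding edge (0,6): both already in same component {0,1,2,3,4,5,6,7}. No change.
New components: {0,1,2,3,4,5,6,7} {8}
Are 0 and 8 in the same component? no

Answer: no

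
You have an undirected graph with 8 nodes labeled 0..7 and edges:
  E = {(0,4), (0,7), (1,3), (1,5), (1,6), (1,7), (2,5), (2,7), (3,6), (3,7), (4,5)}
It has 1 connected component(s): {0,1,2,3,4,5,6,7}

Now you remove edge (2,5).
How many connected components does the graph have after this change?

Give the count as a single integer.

Answer: 1

Derivation:
Initial component count: 1
Remove (2,5): not a bridge. Count unchanged: 1.
  After removal, components: {0,1,2,3,4,5,6,7}
New component count: 1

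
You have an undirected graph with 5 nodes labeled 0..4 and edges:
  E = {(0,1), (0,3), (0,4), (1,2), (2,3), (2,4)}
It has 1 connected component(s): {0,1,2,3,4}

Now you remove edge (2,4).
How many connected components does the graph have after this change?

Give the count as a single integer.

Initial component count: 1
Remove (2,4): not a bridge. Count unchanged: 1.
  After removal, components: {0,1,2,3,4}
New component count: 1

Answer: 1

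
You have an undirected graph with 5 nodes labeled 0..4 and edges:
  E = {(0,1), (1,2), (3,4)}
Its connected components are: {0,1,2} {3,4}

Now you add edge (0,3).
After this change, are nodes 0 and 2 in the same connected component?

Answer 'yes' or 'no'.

Initial components: {0,1,2} {3,4}
Adding edge (0,3): merges {0,1,2} and {3,4}.
New components: {0,1,2,3,4}
Are 0 and 2 in the same component? yes

Answer: yes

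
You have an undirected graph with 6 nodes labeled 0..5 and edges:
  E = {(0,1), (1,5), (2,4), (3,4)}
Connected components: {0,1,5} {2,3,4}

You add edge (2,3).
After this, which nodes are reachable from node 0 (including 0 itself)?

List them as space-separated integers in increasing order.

Answer: 0 1 5

Derivation:
Before: nodes reachable from 0: {0,1,5}
Adding (2,3): both endpoints already in same component. Reachability from 0 unchanged.
After: nodes reachable from 0: {0,1,5}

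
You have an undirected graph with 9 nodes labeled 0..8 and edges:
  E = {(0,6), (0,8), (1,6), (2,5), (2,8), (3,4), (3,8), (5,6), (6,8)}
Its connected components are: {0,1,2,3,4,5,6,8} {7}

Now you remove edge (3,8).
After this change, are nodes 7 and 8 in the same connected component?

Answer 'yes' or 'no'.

Initial components: {0,1,2,3,4,5,6,8} {7}
Removing edge (3,8): it was a bridge — component count 2 -> 3.
New components: {0,1,2,5,6,8} {3,4} {7}
Are 7 and 8 in the same component? no

Answer: no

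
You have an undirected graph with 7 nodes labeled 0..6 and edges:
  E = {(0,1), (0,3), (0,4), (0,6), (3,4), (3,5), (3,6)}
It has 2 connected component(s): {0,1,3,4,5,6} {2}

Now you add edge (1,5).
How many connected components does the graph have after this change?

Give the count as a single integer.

Initial component count: 2
Add (1,5): endpoints already in same component. Count unchanged: 2.
New component count: 2

Answer: 2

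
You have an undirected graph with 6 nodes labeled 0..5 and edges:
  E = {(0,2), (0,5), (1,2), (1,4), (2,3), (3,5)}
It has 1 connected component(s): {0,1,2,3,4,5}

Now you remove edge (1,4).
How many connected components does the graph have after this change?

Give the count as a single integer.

Answer: 2

Derivation:
Initial component count: 1
Remove (1,4): it was a bridge. Count increases: 1 -> 2.
  After removal, components: {0,1,2,3,5} {4}
New component count: 2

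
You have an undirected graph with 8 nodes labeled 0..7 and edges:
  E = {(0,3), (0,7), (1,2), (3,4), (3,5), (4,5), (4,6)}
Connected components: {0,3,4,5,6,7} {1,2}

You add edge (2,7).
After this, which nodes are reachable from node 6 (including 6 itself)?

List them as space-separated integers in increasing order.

Answer: 0 1 2 3 4 5 6 7

Derivation:
Before: nodes reachable from 6: {0,3,4,5,6,7}
Adding (2,7): merges 6's component with another. Reachability grows.
After: nodes reachable from 6: {0,1,2,3,4,5,6,7}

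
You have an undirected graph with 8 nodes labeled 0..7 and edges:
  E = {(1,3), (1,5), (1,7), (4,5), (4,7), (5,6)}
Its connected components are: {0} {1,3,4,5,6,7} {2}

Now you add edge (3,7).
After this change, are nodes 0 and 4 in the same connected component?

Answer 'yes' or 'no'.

Answer: no

Derivation:
Initial components: {0} {1,3,4,5,6,7} {2}
Adding edge (3,7): both already in same component {1,3,4,5,6,7}. No change.
New components: {0} {1,3,4,5,6,7} {2}
Are 0 and 4 in the same component? no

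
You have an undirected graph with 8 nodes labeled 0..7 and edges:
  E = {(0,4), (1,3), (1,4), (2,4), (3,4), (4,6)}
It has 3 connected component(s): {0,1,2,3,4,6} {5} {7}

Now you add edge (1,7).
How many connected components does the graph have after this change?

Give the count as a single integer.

Answer: 2

Derivation:
Initial component count: 3
Add (1,7): merges two components. Count decreases: 3 -> 2.
New component count: 2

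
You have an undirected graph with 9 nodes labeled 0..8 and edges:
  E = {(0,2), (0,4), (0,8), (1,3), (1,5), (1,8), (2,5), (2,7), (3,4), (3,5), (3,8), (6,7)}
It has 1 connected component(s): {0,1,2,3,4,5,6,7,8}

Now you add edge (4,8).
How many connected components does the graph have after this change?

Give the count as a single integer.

Initial component count: 1
Add (4,8): endpoints already in same component. Count unchanged: 1.
New component count: 1

Answer: 1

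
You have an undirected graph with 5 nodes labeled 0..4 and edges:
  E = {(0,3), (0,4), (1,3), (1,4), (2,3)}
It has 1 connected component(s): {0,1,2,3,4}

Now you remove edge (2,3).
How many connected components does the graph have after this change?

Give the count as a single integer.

Answer: 2

Derivation:
Initial component count: 1
Remove (2,3): it was a bridge. Count increases: 1 -> 2.
  After removal, components: {0,1,3,4} {2}
New component count: 2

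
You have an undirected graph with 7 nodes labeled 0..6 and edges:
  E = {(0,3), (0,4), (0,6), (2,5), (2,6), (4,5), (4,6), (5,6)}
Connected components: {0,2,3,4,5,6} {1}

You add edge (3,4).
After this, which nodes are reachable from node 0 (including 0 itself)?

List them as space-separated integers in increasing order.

Before: nodes reachable from 0: {0,2,3,4,5,6}
Adding (3,4): both endpoints already in same component. Reachability from 0 unchanged.
After: nodes reachable from 0: {0,2,3,4,5,6}

Answer: 0 2 3 4 5 6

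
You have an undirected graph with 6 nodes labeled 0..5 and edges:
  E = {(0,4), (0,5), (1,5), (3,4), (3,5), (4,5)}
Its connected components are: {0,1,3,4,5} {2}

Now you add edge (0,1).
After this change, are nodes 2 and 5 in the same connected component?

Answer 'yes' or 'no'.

Initial components: {0,1,3,4,5} {2}
Adding edge (0,1): both already in same component {0,1,3,4,5}. No change.
New components: {0,1,3,4,5} {2}
Are 2 and 5 in the same component? no

Answer: no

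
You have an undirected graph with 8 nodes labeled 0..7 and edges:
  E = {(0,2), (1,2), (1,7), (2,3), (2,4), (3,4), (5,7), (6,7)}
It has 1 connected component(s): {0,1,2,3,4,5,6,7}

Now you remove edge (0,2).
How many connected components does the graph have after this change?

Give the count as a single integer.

Answer: 2

Derivation:
Initial component count: 1
Remove (0,2): it was a bridge. Count increases: 1 -> 2.
  After removal, components: {0} {1,2,3,4,5,6,7}
New component count: 2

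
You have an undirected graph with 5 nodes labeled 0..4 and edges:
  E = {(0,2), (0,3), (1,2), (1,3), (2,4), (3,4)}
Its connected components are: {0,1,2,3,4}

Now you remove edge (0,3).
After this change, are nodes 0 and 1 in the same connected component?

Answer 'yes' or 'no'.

Answer: yes

Derivation:
Initial components: {0,1,2,3,4}
Removing edge (0,3): not a bridge — component count unchanged at 1.
New components: {0,1,2,3,4}
Are 0 and 1 in the same component? yes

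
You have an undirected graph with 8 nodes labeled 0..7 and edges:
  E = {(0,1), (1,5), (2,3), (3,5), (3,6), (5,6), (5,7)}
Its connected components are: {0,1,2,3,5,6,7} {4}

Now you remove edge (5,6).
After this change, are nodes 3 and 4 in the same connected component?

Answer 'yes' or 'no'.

Initial components: {0,1,2,3,5,6,7} {4}
Removing edge (5,6): not a bridge — component count unchanged at 2.
New components: {0,1,2,3,5,6,7} {4}
Are 3 and 4 in the same component? no

Answer: no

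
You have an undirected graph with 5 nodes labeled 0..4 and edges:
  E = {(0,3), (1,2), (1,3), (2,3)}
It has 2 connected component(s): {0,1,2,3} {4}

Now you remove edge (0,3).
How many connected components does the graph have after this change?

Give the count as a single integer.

Initial component count: 2
Remove (0,3): it was a bridge. Count increases: 2 -> 3.
  After removal, components: {0} {1,2,3} {4}
New component count: 3

Answer: 3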